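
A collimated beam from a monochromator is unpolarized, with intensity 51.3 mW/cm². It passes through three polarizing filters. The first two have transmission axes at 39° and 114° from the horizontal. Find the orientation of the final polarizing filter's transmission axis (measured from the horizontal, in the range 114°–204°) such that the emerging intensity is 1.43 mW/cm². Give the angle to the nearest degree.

θ ≈ 138°

Unpolarized light through the first polarizer → I₁ = ½ I₀, now polarized at 39°.
I₂ = I₁ cos²(114° − 39°) = 0.5 I₀ · cos²(75°) = 0.03349 I₀.
Target fraction: 1.43 / 51.3 mW/cm² = 0.02788 of I₀.
Need I₃/I₀ = 0.02788, so cos²(θ − 114°) = 0.02788 / 0.03349 = 0.8323.
θ − 114° = arccos(√0.8323) = 24.2°, giving θ ≈ 114 + 24.2 = 138.2°.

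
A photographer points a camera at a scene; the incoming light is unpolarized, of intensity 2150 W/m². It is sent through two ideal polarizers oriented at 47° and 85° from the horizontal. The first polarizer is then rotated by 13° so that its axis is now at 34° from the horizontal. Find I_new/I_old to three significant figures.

I_new/I_old ≈ 0.638

Before rotation:
Unpolarized light through the first polarizer → I₁ = ½ I₀, now polarized at 47°.
I₂ = I₁ cos²(85° − 47°) = 0.5 I₀ · cos²(38°) = 0.3105 I₀.
After rotation:
Unpolarized light through the first polarizer → I₁ = ½ I₀, now polarized at 34°.
I₂ = I₁ cos²(85° − 34°) = 0.5 I₀ · cos²(51°) = 0.198 I₀.
Ratio = 0.198 / 0.3105 = 0.6378.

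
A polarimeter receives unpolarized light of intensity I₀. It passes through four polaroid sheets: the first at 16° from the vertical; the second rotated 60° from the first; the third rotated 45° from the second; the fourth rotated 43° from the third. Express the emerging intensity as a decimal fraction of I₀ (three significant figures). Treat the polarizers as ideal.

≈ 0.0334 I₀

Unpolarized light through the first polarizer → I₁ = ½ I₀, now polarized at 16°.
I₂ = I₁ cos²(60°) = 0.5 · 0.25 I₀ = 0.125 I₀.
I₃ = I₂ cos²(45°) = 0.125 · 0.5 I₀ = 0.0625 I₀.
I₄ = I₃ cos²(43°) = 0.0625 · 0.5349 I₀ = 0.03343 I₀.
Transmitted fraction = 0.03343.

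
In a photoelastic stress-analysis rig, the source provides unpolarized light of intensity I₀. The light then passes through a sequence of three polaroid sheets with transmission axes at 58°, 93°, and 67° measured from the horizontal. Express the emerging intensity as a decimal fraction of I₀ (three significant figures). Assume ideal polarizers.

Unpolarized light through the first polarizer → I₁ = ½ I₀, now polarized at 58°.
I₂ = I₁ cos²(93° − 58°) = 0.5 I₀ · cos²(35°) = 0.3355 I₀.
I₃ = I₂ cos²(67° − 93°) = 0.3355 I₀ · cos²(26°) = 0.271 I₀.
Transmitted fraction = 0.271.

≈ 0.271 I₀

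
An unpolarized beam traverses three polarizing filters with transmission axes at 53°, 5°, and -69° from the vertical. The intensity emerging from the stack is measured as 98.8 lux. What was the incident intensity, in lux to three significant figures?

Unpolarized light through the first polarizer → I₁ = ½ I₀, now polarized at 53°.
I₂ = I₁ cos²(5° − 53°) = 0.5 I₀ · cos²(48°) = 0.2239 I₀.
I₃ = I₂ cos²(-69° − 5°) = 0.2239 I₀ · cos²(74°) = 0.01701 I₀.
So 98.8 lux = 0.01701 I₀, giving I₀ = 98.8/0.01701 = 5809 lux.

I₀ ≈ 5810 lux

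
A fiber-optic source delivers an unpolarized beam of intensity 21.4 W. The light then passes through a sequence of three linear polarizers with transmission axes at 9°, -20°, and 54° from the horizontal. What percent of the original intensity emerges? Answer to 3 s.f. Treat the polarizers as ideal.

≈ 2.91%

Unpolarized light through the first polarizer → I₁ = 21.4 W/2 = 10.7 W, polarized at 9°.
I₂ = I₁ · cos²(29°) = 10.7 · 0.765 = 8.185 W.
I₃ = I₂ · cos²(74°) = 8.185 · 0.07598 = 0.6219 W.
That is 2.906% of the incident intensity.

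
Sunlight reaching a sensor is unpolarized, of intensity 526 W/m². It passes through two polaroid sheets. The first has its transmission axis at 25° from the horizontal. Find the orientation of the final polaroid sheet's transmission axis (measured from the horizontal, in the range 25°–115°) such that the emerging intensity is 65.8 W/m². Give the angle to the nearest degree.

Unpolarized light through the first polarizer → I₁ = ½ I₀, now polarized at 25°.
Target fraction: 65.8 / 526 W/m² = 0.1251 of I₀.
Need I₂/I₀ = 0.1251, so cos²(θ − 25°) = 0.1251 / 0.5 = 0.2502.
θ − 25° = arccos(√0.2502) = 60.0°, giving θ ≈ 25 + 60.0 = 85.0°.

θ ≈ 85°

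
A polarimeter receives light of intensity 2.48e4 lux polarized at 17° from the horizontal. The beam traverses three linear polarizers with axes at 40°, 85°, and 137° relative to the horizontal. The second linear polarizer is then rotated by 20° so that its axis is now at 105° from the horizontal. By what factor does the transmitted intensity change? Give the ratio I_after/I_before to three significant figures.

I_new/I_old ≈ 0.678

Before rotation:
By Malus's law, I₁ = I₀ cos²(40° − 17°) = I₀ cos²(23°) = 0.8473 I₀.
I₂ = I₁ cos²(85° − 40°) = 0.8473 I₀ · cos²(45°) = 0.4237 I₀.
I₃ = I₂ cos²(137° − 85°) = 0.4237 I₀ · cos²(52°) = 0.1606 I₀.
After rotation:
I₁ = I₀ cos²(40° − 17°) = I₀ cos²(23°) = 0.8473 I₀.
I₂ = I₁ cos²(105° − 40°) = 0.8473 I₀ · cos²(65°) = 0.1513 I₀.
I₃ = I₂ cos²(137° − 105°) = 0.1513 I₀ · cos²(32°) = 0.1088 I₀.
Ratio = 0.1088 / 0.1606 = 0.6778.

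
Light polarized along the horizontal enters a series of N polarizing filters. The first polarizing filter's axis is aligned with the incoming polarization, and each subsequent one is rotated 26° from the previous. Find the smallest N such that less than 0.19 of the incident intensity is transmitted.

First polarizer is aligned with the polarization: full transmission.
Each further stage multiplies by cos²(26°) = 0.8078.
After N polarizers: T = 0.8078^(N−1). Require T < 0.19 ⇒ N−1 > ln(0.19)/ln(0.8078) = 7.78, so N−1 ≥ 8 and N = 9.
Check: N=9 gives T = 0.1814 < 0.19; N=8 gives T = 0.2245.

N = 9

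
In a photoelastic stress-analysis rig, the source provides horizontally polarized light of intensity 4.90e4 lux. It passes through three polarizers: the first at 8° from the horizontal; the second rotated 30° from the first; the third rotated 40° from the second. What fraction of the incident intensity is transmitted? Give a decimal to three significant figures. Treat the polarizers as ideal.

By Malus's law, I₁ = 4.90e4 lux · cos²(8°) = 4.805e+04 lux.
I₂ = I₁ · cos²(30°) = 4.805e+04 · 0.75 = 3.604e+04 lux.
I₃ = I₂ · cos²(40°) = 3.604e+04 · 0.5868 = 2.115e+04 lux.
Transmitted fraction = 0.4316.

I/I₀ ≈ 0.432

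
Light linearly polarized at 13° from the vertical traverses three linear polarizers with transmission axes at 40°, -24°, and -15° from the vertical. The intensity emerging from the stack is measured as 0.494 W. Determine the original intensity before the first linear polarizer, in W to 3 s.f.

I₀ ≈ 3.32 W

I₁ = I₀ cos²(40° − 13°) = I₀ cos²(27°) = 0.7939 I₀.
I₂ = I₁ cos²(-24° − 40°) = 0.7939 I₀ · cos²(64°) = 0.1526 I₀.
I₃ = I₂ cos²(-15° + 24°) = 0.1526 I₀ · cos²(9°) = 0.1488 I₀.
So 0.494 W = 0.1488 I₀, giving I₀ = 0.494/0.1488 = 3.319 W.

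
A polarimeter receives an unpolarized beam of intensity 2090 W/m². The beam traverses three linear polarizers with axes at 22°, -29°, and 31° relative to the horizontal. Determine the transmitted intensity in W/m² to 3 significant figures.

Unpolarized light through the first polarizer → I₁ = 2090 W/m²/2 = 1045 W/m², polarized at 22°.
I₂ = I₁ · cos²(51°) = 1045 · 0.396 = 413.9 W/m².
I₃ = I₂ · cos²(60°) = 413.9 · 0.25 = 103.5 W/m².

I ≈ 103 W/m²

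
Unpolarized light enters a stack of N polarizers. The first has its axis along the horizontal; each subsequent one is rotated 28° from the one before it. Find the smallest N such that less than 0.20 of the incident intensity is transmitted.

N = 5

First polarizer halves the unpolarized light: factor 1/2.
Each further stage multiplies by cos²(28°) = 0.7796.
After N polarizers: T = 0.5·0.7796^(N−1). Require T < 0.20 ⇒ N−1 > ln(0.20/0.5)/ln(0.7796) = 3.68, so N−1 ≥ 4 and N = 5.
Check: N=5 gives T = 0.1847 < 0.20; N=4 gives T = 0.2369.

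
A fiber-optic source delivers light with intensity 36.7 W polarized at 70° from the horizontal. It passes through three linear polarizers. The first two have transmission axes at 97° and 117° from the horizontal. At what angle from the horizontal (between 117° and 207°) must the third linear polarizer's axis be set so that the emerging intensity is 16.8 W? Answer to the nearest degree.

θ ≈ 153°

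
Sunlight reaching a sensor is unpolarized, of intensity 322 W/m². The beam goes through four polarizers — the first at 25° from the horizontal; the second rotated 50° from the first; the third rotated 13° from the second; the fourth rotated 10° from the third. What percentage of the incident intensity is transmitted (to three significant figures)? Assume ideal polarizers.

≈ 19.0%

Unpolarized light through the first polarizer → I₁ = 322 W/m²/2 = 161 W/m², polarized at 25°.
I₂ = I₁ · cos²(50°) = 161 · 0.4132 = 66.52 W/m².
I₃ = I₂ · cos²(13°) = 66.52 · 0.9494 = 63.16 W/m².
I₄ = I₃ · cos²(10°) = 63.16 · 0.9698 = 61.25 W/m².
That is 19.02% of the incident intensity.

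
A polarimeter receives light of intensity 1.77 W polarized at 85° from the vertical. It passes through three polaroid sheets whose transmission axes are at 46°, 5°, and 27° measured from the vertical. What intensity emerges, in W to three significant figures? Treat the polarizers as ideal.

By Malus's law, I₁ = 1.77 W · cos²(39°) = 1.069 W.
I₂ = I₁ · cos²(41°) = 1.069 · 0.5696 = 0.6089 W.
I₃ = I₂ · cos²(22°) = 0.6089 · 0.8597 = 0.5234 W.

I ≈ 0.523 W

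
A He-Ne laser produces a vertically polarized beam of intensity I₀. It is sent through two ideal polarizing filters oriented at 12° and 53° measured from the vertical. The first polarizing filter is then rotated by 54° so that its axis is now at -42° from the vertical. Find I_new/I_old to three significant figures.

I_new/I_old ≈ 0.00770

Before rotation:
I₁ = I₀ cos²(12° − 0°) = I₀ cos²(12°) = 0.9568 I₀.
I₂ = I₁ cos²(53° − 12°) = 0.9568 I₀ · cos²(41°) = 0.545 I₀.
After rotation:
I₁ = I₀ cos²(-42° − 0°) = I₀ cos²(42°) = 0.5523 I₀.
Angle between axes 1 and 2: 85°. I₂ = 0.5523 I₀ · cos²(85°) = 0.004195 I₀.
Ratio = 0.004195 / 0.545 = 0.007698.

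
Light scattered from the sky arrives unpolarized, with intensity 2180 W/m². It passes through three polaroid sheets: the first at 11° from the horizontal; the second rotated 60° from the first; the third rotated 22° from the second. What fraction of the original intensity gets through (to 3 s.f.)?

I/I₀ ≈ 0.107

Unpolarized light through the first polarizer → I₁ = 2180 W/m²/2 = 1090 W/m², polarized at 11°.
I₂ = I₁ · cos²(60°) = 1090 · 0.25 = 272.5 W/m².
I₃ = I₂ · cos²(22°) = 272.5 · 0.8597 = 234.3 W/m².
Transmitted fraction = 0.1075.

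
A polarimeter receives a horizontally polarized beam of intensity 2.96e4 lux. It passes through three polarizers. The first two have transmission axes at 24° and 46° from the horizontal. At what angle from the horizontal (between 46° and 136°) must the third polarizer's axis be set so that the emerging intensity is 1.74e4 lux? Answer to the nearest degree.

By Malus's law, I₁ = I₀ cos²(24° − 0°) = I₀ cos²(24°) = 0.8346 I₀.
I₂ = I₁ cos²(46° − 24°) = 0.8346 I₀ · cos²(22°) = 0.7175 I₀.
Target fraction: 1.74e4 / 2.96e4 lux = 0.5878 of I₀.
Need I₃/I₀ = 0.5878, so cos²(θ − 46°) = 0.5878 / 0.7175 = 0.8193.
θ − 46° = arccos(√0.8193) = 25.2°, giving θ ≈ 46 + 25.2 = 71.2°.

θ ≈ 71°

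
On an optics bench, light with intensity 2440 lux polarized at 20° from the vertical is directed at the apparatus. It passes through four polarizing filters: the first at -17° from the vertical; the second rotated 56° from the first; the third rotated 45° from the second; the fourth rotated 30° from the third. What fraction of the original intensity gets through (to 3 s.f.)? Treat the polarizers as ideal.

I/I₀ ≈ 0.0748

I₁ = 2440 lux · cos²(37°) = 1556 lux.
I₂ = I₁ · cos²(56°) = 1556 · 0.3127 = 486.6 lux.
I₃ = I₂ · cos²(45°) = 486.6 · 0.5 = 243.3 lux.
I₄ = I₃ · cos²(30°) = 243.3 · 0.75 = 182.5 lux.
Transmitted fraction = 0.07479.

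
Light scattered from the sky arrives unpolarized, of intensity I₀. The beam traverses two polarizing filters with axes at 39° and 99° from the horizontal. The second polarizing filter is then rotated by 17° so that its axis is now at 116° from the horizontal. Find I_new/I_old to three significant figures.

I_new/I_old ≈ 0.202

Before rotation:
Unpolarized light through the first polarizer → I₁ = ½ I₀, now polarized at 39°.
I₂ = I₁ cos²(99° − 39°) = 0.5 I₀ · cos²(60°) = 0.125 I₀.
After rotation:
Unpolarized light through the first polarizer → I₁ = ½ I₀, now polarized at 39°.
I₂ = I₁ cos²(116° − 39°) = 0.5 I₀ · cos²(77°) = 0.0253 I₀.
Ratio = 0.0253 / 0.125 = 0.2024.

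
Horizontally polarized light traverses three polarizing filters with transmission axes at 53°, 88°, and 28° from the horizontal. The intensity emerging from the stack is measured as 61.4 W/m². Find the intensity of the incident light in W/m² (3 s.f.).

By Malus's law, I₁ = I₀ cos²(53° − 0°) = I₀ cos²(53°) = 0.3622 I₀.
I₂ = I₁ cos²(88° − 53°) = 0.3622 I₀ · cos²(35°) = 0.243 I₀.
I₃ = I₂ cos²(28° − 88°) = 0.243 I₀ · cos²(60°) = 0.06076 I₀.
So 61.4 W/m² = 0.06076 I₀, giving I₀ = 61.4/0.06076 = 1011 W/m².

I₀ ≈ 1010 W/m²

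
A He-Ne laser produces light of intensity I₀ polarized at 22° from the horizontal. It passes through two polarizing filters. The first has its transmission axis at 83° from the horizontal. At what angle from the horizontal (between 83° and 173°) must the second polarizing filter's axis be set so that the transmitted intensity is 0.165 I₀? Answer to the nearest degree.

θ ≈ 116°

By Malus's law, I₁ = I₀ cos²(83° − 22°) = I₀ cos²(61°) = 0.235 I₀.
Need I₂/I₀ = 0.165, so cos²(θ − 83°) = 0.165 / 0.235 = 0.702.
θ − 83° = arccos(√0.702) = 33.1°, giving θ ≈ 83 + 33.1 = 116.1°.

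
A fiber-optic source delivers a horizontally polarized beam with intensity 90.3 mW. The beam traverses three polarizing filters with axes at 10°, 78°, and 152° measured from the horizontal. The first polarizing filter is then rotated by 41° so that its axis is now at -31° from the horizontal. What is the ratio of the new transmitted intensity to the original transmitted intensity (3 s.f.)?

Before rotation:
I₁ = I₀ cos²(10° − 0°) = I₀ cos²(10°) = 0.9698 I₀.
I₂ = I₁ cos²(78° − 10°) = 0.9698 I₀ · cos²(68°) = 0.1361 I₀.
I₃ = I₂ cos²(152° − 78°) = 0.1361 I₀ · cos²(74°) = 0.01034 I₀.
After rotation:
I₁ = I₀ cos²(-31° − 0°) = I₀ cos²(31°) = 0.7347 I₀.
Angle between axes 1 and 2: 71°. I₂ = 0.7347 I₀ · cos²(71°) = 0.07788 I₀.
I₃ = I₂ cos²(152° − 78°) = 0.07788 I₀ · cos²(74°) = 0.005917 I₀.
Ratio = 0.005917 / 0.01034 = 0.5722.

I_new/I_old ≈ 0.572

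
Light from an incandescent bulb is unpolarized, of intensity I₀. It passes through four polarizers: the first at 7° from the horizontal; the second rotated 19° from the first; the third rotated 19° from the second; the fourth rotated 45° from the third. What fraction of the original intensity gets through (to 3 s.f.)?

Unpolarized light through the first polarizer → I₁ = ½ I₀, now polarized at 7°.
I₂ = I₁ cos²(19°) = 0.5 · 0.894 I₀ = 0.447 I₀.
I₃ = I₂ cos²(19°) = 0.447 · 0.894 I₀ = 0.3996 I₀.
I₄ = I₃ cos²(45°) = 0.3996 · 0.5 I₀ = 0.1998 I₀.
Transmitted fraction = 0.1998.

≈ 0.200 I₀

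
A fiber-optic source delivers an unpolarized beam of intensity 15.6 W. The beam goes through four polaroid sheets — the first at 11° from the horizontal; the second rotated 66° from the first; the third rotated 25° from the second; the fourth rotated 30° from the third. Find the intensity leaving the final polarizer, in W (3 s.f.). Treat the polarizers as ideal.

I ≈ 0.795 W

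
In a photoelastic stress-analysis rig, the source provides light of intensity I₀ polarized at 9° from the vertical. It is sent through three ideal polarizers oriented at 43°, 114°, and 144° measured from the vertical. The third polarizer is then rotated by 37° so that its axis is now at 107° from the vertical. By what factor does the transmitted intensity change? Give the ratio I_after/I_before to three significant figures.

I_new/I_old ≈ 1.31

Before rotation:
I₁ = I₀ cos²(43° − 9°) = I₀ cos²(34°) = 0.6873 I₀.
I₂ = I₁ cos²(114° − 43°) = 0.6873 I₀ · cos²(71°) = 0.07285 I₀.
I₃ = I₂ cos²(144° − 114°) = 0.07285 I₀ · cos²(30°) = 0.05464 I₀.
After rotation:
I₁ = I₀ cos²(43° − 9°) = I₀ cos²(34°) = 0.6873 I₀.
I₂ = I₁ cos²(114° − 43°) = 0.6873 I₀ · cos²(71°) = 0.07285 I₀.
I₃ = I₂ cos²(107° − 114°) = 0.07285 I₀ · cos²(7°) = 0.07177 I₀.
Ratio = 0.07177 / 0.05464 = 1.314.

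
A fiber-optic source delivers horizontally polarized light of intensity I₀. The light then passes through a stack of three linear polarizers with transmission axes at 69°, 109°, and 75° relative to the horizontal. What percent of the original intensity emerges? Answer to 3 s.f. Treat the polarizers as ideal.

I₁ = I₀ cos²(69° − 0°) = I₀ cos²(69°) = 0.1284 I₀.
I₂ = I₁ cos²(109° − 69°) = 0.1284 I₀ · cos²(40°) = 0.07536 I₀.
I₃ = I₂ cos²(75° − 109°) = 0.07536 I₀ · cos²(34°) = 0.0518 I₀.
That is 5.18% of the incident intensity.

≈ 5.18%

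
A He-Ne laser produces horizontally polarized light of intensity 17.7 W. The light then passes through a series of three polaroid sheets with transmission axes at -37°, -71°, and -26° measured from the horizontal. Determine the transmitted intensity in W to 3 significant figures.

I₁ = 17.7 W · cos²(37°) = 11.29 W.
I₂ = I₁ · cos²(34°) = 11.29 · 0.6873 = 7.759 W.
I₃ = I₂ · cos²(45°) = 7.759 · 0.5 = 3.88 W.

I ≈ 3.88 W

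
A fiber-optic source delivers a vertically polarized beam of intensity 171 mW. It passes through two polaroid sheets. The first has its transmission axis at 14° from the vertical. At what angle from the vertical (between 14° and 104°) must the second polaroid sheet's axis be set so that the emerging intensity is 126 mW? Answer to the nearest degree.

By Malus's law, I₁ = I₀ cos²(14° − 0°) = I₀ cos²(14°) = 0.9415 I₀.
Target fraction: 126 / 171 mW = 0.7368 of I₀.
Need I₂/I₀ = 0.7368, so cos²(θ − 14°) = 0.7368 / 0.9415 = 0.7826.
θ − 14° = arccos(√0.7826) = 27.8°, giving θ ≈ 14 + 27.8 = 41.8°.

θ ≈ 42°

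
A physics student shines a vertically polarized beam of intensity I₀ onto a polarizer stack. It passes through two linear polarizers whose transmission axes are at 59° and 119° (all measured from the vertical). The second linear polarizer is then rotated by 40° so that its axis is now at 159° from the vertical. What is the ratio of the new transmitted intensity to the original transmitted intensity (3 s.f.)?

I_new/I_old ≈ 0.121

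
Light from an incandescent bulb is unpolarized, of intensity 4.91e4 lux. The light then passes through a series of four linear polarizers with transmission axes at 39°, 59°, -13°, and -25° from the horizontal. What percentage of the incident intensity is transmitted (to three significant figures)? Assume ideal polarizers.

Unpolarized light through the first polarizer → I₁ = 4.91e4 lux/2 = 2.455e+04 lux, polarized at 39°.
I₂ = I₁ · cos²(20°) = 2.455e+04 · 0.883 = 2.168e+04 lux.
I₃ = I₂ · cos²(72°) = 2.168e+04 · 0.09549 = 2070 lux.
I₄ = I₃ · cos²(12°) = 2070 · 0.9568 = 1981 lux.
That is 4.034% of the incident intensity.

≈ 4.03%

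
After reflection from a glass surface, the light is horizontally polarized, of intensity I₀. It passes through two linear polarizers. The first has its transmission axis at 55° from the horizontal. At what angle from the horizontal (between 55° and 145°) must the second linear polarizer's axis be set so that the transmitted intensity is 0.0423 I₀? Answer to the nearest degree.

By Malus's law, I₁ = I₀ cos²(55° − 0°) = I₀ cos²(55°) = 0.329 I₀.
Need I₂/I₀ = 0.0423, so cos²(θ − 55°) = 0.0423 / 0.329 = 0.1286.
θ − 55° = arccos(√0.1286) = 69.0°, giving θ ≈ 55 + 69.0 = 124.0°.

θ ≈ 124°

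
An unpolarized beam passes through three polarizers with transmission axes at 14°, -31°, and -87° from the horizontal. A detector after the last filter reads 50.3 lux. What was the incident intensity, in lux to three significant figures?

Unpolarized light through the first polarizer → I₁ = ½ I₀, now polarized at 14°.
I₂ = I₁ cos²(-31° − 14°) = 0.5 I₀ · cos²(45°) = 0.25 I₀.
I₃ = I₂ cos²(-87° + 31°) = 0.25 I₀ · cos²(56°) = 0.07817 I₀.
So 50.3 lux = 0.07817 I₀, giving I₀ = 50.3/0.07817 = 643.4 lux.

I₀ ≈ 643 lux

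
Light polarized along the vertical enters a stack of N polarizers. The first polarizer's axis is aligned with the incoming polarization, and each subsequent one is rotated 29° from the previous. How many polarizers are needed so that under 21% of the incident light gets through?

First polarizer is aligned with the polarization: full transmission.
Each further stage multiplies by cos²(29°) = 0.765.
After N polarizers: T = 0.765^(N−1). Require T < 0.21 ⇒ N−1 > ln(0.21)/ln(0.765) = 5.82, so N−1 ≥ 6 and N = 7.
Check: N=7 gives T = 0.2004 < 0.21; N=6 gives T = 0.2619.

N = 7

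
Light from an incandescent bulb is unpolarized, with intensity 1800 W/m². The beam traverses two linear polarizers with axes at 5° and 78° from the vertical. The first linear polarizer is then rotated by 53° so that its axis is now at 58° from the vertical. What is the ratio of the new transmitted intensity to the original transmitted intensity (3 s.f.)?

Before rotation:
Unpolarized light through the first polarizer → I₁ = ½ I₀, now polarized at 5°.
I₂ = I₁ cos²(78° − 5°) = 0.5 I₀ · cos²(73°) = 0.04274 I₀.
After rotation:
Unpolarized light through the first polarizer → I₁ = ½ I₀, now polarized at 58°.
I₂ = I₁ cos²(78° − 58°) = 0.5 I₀ · cos²(20°) = 0.4415 I₀.
Ratio = 0.4415 / 0.04274 = 10.33.

I_new/I_old ≈ 10.3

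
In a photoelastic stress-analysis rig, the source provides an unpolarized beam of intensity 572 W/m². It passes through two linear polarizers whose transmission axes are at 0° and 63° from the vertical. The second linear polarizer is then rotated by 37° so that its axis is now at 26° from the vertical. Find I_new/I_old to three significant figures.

Before rotation:
Unpolarized light through the first polarizer → I₁ = ½ I₀, now polarized at 0°.
I₂ = I₁ cos²(63° − 0°) = 0.5 I₀ · cos²(63°) = 0.1031 I₀.
After rotation:
Unpolarized light through the first polarizer → I₁ = ½ I₀, now polarized at 0°.
I₂ = I₁ cos²(26° − 0°) = 0.5 I₀ · cos²(26°) = 0.4039 I₀.
Ratio = 0.4039 / 0.1031 = 3.919.

I_new/I_old ≈ 3.92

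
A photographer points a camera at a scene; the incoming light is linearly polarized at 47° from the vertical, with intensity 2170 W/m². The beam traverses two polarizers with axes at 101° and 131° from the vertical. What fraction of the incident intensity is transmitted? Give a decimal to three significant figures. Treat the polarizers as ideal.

By Malus's law, I₁ = 2170 W/m² · cos²(54°) = 749.7 W/m².
I₂ = I₁ · cos²(30°) = 749.7 · 0.75 = 562.3 W/m².
Transmitted fraction = 0.2591.

I/I₀ ≈ 0.259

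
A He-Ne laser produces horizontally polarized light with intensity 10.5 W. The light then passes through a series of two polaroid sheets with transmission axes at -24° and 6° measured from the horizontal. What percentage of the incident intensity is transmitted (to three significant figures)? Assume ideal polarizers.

≈ 62.6%

By Malus's law, I₁ = 10.5 W · cos²(24°) = 8.763 W.
I₂ = I₁ · cos²(30°) = 8.763 · 0.75 = 6.572 W.
That is 62.59% of the incident intensity.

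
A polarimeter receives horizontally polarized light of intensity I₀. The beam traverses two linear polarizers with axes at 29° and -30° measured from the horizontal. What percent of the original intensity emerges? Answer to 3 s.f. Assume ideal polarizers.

I₁ = I₀ cos²(29° − 0°) = I₀ cos²(29°) = 0.765 I₀.
I₂ = I₁ cos²(-30° − 29°) = 0.765 I₀ · cos²(59°) = 0.2029 I₀.
That is 20.29% of the incident intensity.

≈ 20.3%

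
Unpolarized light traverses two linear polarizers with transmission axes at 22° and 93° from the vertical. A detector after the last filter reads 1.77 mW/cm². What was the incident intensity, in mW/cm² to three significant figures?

Unpolarized light through the first polarizer → I₁ = ½ I₀, now polarized at 22°.
I₂ = I₁ cos²(93° − 22°) = 0.5 I₀ · cos²(71°) = 0.053 I₀.
So 1.77 mW/cm² = 0.053 I₀, giving I₀ = 1.77/0.053 = 33.4 mW/cm².

I₀ ≈ 33.4 mW/cm²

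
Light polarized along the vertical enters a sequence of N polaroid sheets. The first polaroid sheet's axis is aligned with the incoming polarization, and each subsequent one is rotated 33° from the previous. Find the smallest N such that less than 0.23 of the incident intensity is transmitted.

N = 6

First polarizer is aligned with the polarization: full transmission.
Each further stage multiplies by cos²(33°) = 0.7034.
After N polarizers: T = 0.7034^(N−1). Require T < 0.23 ⇒ N−1 > ln(0.23)/ln(0.7034) = 4.18, so N−1 ≥ 5 and N = 6.
Check: N=6 gives T = 0.1722 < 0.23; N=5 gives T = 0.2448.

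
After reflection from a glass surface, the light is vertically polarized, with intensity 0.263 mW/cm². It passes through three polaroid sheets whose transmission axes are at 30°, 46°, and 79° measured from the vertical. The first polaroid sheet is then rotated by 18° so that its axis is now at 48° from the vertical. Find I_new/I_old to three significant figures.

Before rotation:
I₁ = I₀ cos²(30° − 0°) = I₀ cos²(30°) = 0.75 I₀.
I₂ = I₁ cos²(46° − 30°) = 0.75 I₀ · cos²(16°) = 0.693 I₀.
I₃ = I₂ cos²(79° − 46°) = 0.693 I₀ · cos²(33°) = 0.4874 I₀.
After rotation:
I₁ = I₀ cos²(48° − 0°) = I₀ cos²(48°) = 0.4477 I₀.
I₂ = I₁ cos²(46° − 48°) = 0.4477 I₀ · cos²(2°) = 0.4472 I₀.
I₃ = I₂ cos²(79° − 46°) = 0.4472 I₀ · cos²(33°) = 0.3145 I₀.
Ratio = 0.3145 / 0.4874 = 0.6453.

I_new/I_old ≈ 0.645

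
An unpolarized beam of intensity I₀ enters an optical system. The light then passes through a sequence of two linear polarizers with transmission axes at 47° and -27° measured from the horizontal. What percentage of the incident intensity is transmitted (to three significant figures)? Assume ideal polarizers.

Unpolarized light through the first polarizer → I₁ = ½ I₀, now polarized at 47°.
I₂ = I₁ cos²(-27° − 47°) = 0.5 I₀ · cos²(74°) = 0.03799 I₀.
That is 3.799% of the incident intensity.

≈ 3.80%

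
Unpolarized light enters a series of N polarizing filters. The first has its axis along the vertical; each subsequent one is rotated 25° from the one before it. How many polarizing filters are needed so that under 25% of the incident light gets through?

N = 5

First polarizer halves the unpolarized light: factor 1/2.
Each further stage multiplies by cos²(25°) = 0.8214.
After N polarizers: T = 0.5·0.8214^(N−1). Require T < 0.25 ⇒ N−1 > ln(0.25/0.5)/ln(0.8214) = 3.52, so N−1 ≥ 4 and N = 5.
Check: N=5 gives T = 0.2276 < 0.25; N=4 gives T = 0.2771.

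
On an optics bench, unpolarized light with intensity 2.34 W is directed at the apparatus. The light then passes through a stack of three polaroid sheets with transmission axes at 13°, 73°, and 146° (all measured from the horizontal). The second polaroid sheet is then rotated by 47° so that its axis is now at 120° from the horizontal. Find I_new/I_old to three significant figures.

Before rotation:
Unpolarized light through the first polarizer → I₁ = ½ I₀, now polarized at 13°.
I₂ = I₁ cos²(73° − 13°) = 0.5 I₀ · cos²(60°) = 0.125 I₀.
I₃ = I₂ cos²(146° − 73°) = 0.125 I₀ · cos²(73°) = 0.01069 I₀.
After rotation:
Unpolarized light through the first polarizer → I₁ = ½ I₀, now polarized at 13°.
Angle between axes 1 and 2: 73°. I₂ = 0.5 I₀ · cos²(73°) = 0.04274 I₀.
I₃ = I₂ cos²(146° − 120°) = 0.04274 I₀ · cos²(26°) = 0.03453 I₀.
Ratio = 0.03453 / 0.01069 = 3.231.

I_new/I_old ≈ 3.23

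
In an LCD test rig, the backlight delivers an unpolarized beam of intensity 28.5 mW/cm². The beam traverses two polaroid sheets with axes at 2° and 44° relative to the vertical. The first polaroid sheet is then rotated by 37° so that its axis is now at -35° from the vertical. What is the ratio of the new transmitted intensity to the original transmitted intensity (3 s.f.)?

I_new/I_old ≈ 0.0659

Before rotation:
Unpolarized light through the first polarizer → I₁ = ½ I₀, now polarized at 2°.
I₂ = I₁ cos²(44° − 2°) = 0.5 I₀ · cos²(42°) = 0.2761 I₀.
After rotation:
Unpolarized light through the first polarizer → I₁ = ½ I₀, now polarized at -35°.
I₂ = I₁ cos²(44° + 35°) = 0.5 I₀ · cos²(79°) = 0.0182 I₀.
Ratio = 0.0182 / 0.2761 = 0.06593.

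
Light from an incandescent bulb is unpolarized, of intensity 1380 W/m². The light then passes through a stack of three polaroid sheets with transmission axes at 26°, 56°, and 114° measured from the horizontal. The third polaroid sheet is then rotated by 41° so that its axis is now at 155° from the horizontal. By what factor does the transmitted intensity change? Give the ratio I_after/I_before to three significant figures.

I_new/I_old ≈ 0.0871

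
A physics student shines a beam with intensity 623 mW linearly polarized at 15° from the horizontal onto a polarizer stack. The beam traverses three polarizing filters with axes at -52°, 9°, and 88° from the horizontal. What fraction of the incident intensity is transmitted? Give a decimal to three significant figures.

I₁ = 623 mW · cos²(67°) = 95.11 mW.
I₂ = I₁ · cos²(61°) = 95.11 · 0.235 = 22.36 mW.
I₃ = I₂ · cos²(79°) = 22.36 · 0.03641 = 0.8139 mW.
Transmitted fraction = 0.001306.

I/I₀ ≈ 0.00131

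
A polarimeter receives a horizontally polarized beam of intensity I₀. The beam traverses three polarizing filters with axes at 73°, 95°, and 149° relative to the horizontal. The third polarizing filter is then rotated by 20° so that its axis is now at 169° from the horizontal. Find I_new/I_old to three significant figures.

I_new/I_old ≈ 0.220

Before rotation:
I₁ = I₀ cos²(73° − 0°) = I₀ cos²(73°) = 0.08548 I₀.
I₂ = I₁ cos²(95° − 73°) = 0.08548 I₀ · cos²(22°) = 0.07349 I₀.
I₃ = I₂ cos²(149° − 95°) = 0.07349 I₀ · cos²(54°) = 0.02539 I₀.
After rotation:
I₁ = I₀ cos²(73° − 0°) = I₀ cos²(73°) = 0.08548 I₀.
I₂ = I₁ cos²(95° − 73°) = 0.08548 I₀ · cos²(22°) = 0.07349 I₀.
I₃ = I₂ cos²(169° − 95°) = 0.07349 I₀ · cos²(74°) = 0.005583 I₀.
Ratio = 0.005583 / 0.02539 = 0.2199.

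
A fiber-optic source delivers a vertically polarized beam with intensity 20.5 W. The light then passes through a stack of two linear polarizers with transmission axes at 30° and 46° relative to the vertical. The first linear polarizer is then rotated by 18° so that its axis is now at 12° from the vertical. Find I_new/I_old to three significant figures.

Before rotation:
I₁ = I₀ cos²(30° − 0°) = I₀ cos²(30°) = 0.75 I₀.
I₂ = I₁ cos²(46° − 30°) = 0.75 I₀ · cos²(16°) = 0.693 I₀.
After rotation:
I₁ = I₀ cos²(12° − 0°) = I₀ cos²(12°) = 0.9568 I₀.
I₂ = I₁ cos²(46° − 12°) = 0.9568 I₀ · cos²(34°) = 0.6576 I₀.
Ratio = 0.6576 / 0.693 = 0.9489.

I_new/I_old ≈ 0.949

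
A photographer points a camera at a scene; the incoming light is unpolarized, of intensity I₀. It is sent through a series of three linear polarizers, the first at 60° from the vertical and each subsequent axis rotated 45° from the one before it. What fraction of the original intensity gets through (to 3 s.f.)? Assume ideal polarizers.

Unpolarized light through the first polarizer → I₁ = ½ I₀, now polarized at 60°.
I₂ = I₁ cos²(45°) = 0.5 · 0.5 I₀ = 0.25 I₀.
I₃ = I₂ cos²(45°) = 0.25 · 0.5 I₀ = 0.125 I₀.
Transmitted fraction = 0.125.

≈ 0.125 I₀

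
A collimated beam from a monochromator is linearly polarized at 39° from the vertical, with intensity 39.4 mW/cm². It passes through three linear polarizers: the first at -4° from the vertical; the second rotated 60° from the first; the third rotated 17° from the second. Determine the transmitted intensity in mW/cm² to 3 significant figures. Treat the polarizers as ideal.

I ≈ 4.82 mW/cm²

By Malus's law, I₁ = 39.4 mW/cm² · cos²(43°) = 21.07 mW/cm².
I₂ = I₁ · cos²(60°) = 21.07 · 0.25 = 5.269 mW/cm².
I₃ = I₂ · cos²(17°) = 5.269 · 0.9145 = 4.818 mW/cm².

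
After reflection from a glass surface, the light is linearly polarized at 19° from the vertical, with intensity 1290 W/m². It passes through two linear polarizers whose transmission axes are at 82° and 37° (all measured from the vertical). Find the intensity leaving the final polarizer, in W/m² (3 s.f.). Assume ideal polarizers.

By Malus's law, I₁ = 1290 W/m² · cos²(63°) = 265.9 W/m².
I₂ = I₁ · cos²(45°) = 265.9 · 0.5 = 132.9 W/m².

I ≈ 133 W/m²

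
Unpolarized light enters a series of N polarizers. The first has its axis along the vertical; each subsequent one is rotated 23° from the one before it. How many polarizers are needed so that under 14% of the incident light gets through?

First polarizer halves the unpolarized light: factor 1/2.
Each further stage multiplies by cos²(23°) = 0.8473.
After N polarizers: T = 0.5·0.8473^(N−1). Require T < 0.14 ⇒ N−1 > ln(0.14/0.5)/ln(0.8473) = 7.68, so N−1 ≥ 8 and N = 9.
Check: N=9 gives T = 0.1329 < 0.14; N=8 gives T = 0.1568.

N = 9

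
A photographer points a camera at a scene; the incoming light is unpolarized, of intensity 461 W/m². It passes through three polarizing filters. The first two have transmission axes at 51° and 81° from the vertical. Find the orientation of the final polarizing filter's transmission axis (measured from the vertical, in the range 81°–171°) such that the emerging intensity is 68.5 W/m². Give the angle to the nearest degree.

Unpolarized light through the first polarizer → I₁ = ½ I₀, now polarized at 51°.
I₂ = I₁ cos²(81° − 51°) = 0.5 I₀ · cos²(30°) = 0.375 I₀.
Target fraction: 68.5 / 461 W/m² = 0.1486 of I₀.
Need I₃/I₀ = 0.1486, so cos²(θ − 81°) = 0.1486 / 0.375 = 0.3962.
θ − 81° = arccos(√0.3962) = 51.0°, giving θ ≈ 81 + 51.0 = 132.0°.

θ ≈ 132°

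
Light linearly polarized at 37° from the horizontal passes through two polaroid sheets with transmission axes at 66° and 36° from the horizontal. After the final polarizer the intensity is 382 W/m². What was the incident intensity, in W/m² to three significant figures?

I₀ ≈ 666 W/m²

I₁ = I₀ cos²(66° − 37°) = I₀ cos²(29°) = 0.765 I₀.
I₂ = I₁ cos²(36° − 66°) = 0.765 I₀ · cos²(30°) = 0.5737 I₀.
So 382 W/m² = 0.5737 I₀, giving I₀ = 382/0.5737 = 665.8 W/m².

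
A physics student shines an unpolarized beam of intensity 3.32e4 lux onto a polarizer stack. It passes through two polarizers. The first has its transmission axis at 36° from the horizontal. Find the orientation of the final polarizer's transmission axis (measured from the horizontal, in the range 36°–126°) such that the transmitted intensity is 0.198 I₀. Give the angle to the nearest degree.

θ ≈ 87°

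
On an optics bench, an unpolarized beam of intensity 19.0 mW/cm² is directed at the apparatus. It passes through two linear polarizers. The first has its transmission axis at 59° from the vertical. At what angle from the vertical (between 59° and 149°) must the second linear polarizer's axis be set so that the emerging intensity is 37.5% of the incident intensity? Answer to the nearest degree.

Unpolarized light through the first polarizer → I₁ = ½ I₀, now polarized at 59°.
Need I₂/I₀ = 0.375, so cos²(θ − 59°) = 0.375 / 0.5 = 0.75.
θ − 59° = arccos(√0.75) = 30.0°, giving θ ≈ 59 + 30.0 = 89.0°.

θ ≈ 89°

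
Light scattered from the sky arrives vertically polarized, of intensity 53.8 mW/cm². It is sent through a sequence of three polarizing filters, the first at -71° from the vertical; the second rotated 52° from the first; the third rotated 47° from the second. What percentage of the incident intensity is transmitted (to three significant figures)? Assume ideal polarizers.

≈ 1.87%

I₁ = 53.8 mW/cm² · cos²(71°) = 5.703 mW/cm².
I₂ = I₁ · cos²(52°) = 5.703 · 0.379 = 2.161 mW/cm².
I₃ = I₂ · cos²(47°) = 2.161 · 0.4651 = 1.005 mW/cm².
That is 1.869% of the incident intensity.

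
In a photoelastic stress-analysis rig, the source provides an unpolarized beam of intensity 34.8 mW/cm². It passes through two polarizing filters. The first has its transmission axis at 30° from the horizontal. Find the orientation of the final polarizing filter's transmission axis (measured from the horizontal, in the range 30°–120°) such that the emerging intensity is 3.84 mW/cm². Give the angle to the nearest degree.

θ ≈ 92°

Unpolarized light through the first polarizer → I₁ = ½ I₀, now polarized at 30°.
Target fraction: 3.84 / 34.8 mW/cm² = 0.1103 of I₀.
Need I₂/I₀ = 0.1103, so cos²(θ − 30°) = 0.1103 / 0.5 = 0.2207.
θ − 30° = arccos(√0.2207) = 62.0°, giving θ ≈ 30 + 62.0 = 92.0°.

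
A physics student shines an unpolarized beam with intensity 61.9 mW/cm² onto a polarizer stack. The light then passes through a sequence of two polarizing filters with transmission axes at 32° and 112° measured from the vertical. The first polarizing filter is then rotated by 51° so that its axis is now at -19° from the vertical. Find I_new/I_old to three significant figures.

Before rotation:
Unpolarized light through the first polarizer → I₁ = ½ I₀, now polarized at 32°.
I₂ = I₁ cos²(112° − 32°) = 0.5 I₀ · cos²(80°) = 0.01508 I₀.
After rotation:
Unpolarized light through the first polarizer → I₁ = ½ I₀, now polarized at -19°.
Angle between axes 1 and 2: 49°. I₂ = 0.5 I₀ · cos²(49°) = 0.2152 I₀.
Ratio = 0.2152 / 0.01508 = 14.27.

I_new/I_old ≈ 14.3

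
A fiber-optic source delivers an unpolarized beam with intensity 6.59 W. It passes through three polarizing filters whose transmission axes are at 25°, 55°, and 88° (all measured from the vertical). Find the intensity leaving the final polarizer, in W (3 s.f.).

Unpolarized light through the first polarizer → I₁ = 6.59 W/2 = 3.295 W, polarized at 25°.
I₂ = I₁ · cos²(30°) = 3.295 · 0.75 = 2.471 W.
I₃ = I₂ · cos²(33°) = 2.471 · 0.7034 = 1.738 W.

I ≈ 1.74 W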